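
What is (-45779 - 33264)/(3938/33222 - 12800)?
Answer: 1312983273/212618831 ≈ 6.1753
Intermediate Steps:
(-45779 - 33264)/(3938/33222 - 12800) = -79043/(3938*(1/33222) - 12800) = -79043/(1969/16611 - 12800) = -79043/(-212618831/16611) = -79043*(-16611/212618831) = 1312983273/212618831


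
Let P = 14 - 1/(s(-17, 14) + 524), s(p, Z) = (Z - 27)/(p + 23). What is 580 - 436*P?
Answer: -17293028/3131 ≈ -5523.2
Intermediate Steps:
s(p, Z) = (-27 + Z)/(23 + p)
P = 43828/3131 (P = 14 - 1/((-27 + 14)/(23 - 17) + 524) = 14 - 1/(-13/6 + 524) = 14 - 1/3131/6 = 14 - 1*6/3131 = 14 - 6/3131 = 43828/3131 ≈ 13.998)
580 - 436*P = 580 - 436*43828/3131 = 580 - 19109008/3131 = -17293028/3131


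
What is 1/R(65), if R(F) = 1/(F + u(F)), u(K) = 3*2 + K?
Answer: 136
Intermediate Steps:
u(K) = 6 + K
R(F) = 1/(6 + 2*F) (R(F) = 1/(F + (6 + F)) = 1/(6 + 2*F))
1/R(65) = 1/(1/(2*(3 + 65))) = 1/((1/2)/68) = 1/((1/2)*(1/68)) = 1/(1/136) = 136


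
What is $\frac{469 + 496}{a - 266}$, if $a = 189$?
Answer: $- \frac{965}{77} \approx -12.532$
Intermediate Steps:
$\frac{469 + 496}{a - 266} = \frac{469 + 496}{189 - 266} = \frac{965}{-77} = 965 \left(- \frac{1}{77}\right) = - \frac{965}{77}$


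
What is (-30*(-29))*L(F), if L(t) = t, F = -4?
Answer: -3480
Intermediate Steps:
(-30*(-29))*L(F) = -30*(-29)*(-4) = 870*(-4) = -3480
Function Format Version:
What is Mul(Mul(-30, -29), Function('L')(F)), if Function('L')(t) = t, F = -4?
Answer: -3480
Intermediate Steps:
Mul(Mul(-30, -29), Function('L')(F)) = Mul(Mul(-30, -29), -4) = Mul(870, -4) = -3480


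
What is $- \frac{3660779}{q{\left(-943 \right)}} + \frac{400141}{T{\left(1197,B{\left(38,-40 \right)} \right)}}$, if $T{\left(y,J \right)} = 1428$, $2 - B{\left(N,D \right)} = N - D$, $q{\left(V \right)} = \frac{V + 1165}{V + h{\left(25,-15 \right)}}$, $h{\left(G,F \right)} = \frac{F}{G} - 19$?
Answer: $\frac{599067772273}{37740} \approx 1.5874 \cdot 10^{7}$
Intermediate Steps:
$h{\left(G,F \right)} = -19 + \frac{F}{G}$
$q{\left(V \right)} = \frac{1165 + V}{- \frac{98}{5} + V}$ ($q{\left(V \right)} = \frac{V + 1165}{V - \left(19 + \frac{15}{25}\right)} = \frac{1165 + V}{V - \frac{98}{5}} = \frac{1165 + V}{- \frac{98}{5} + V}$)
$B{\left(N,D \right)} = 2 + D - N$ ($B{\left(N,D \right)} = 2 - \left(N - D\right) = 2 + \left(D - N\right) = 2 + D - N$)
$- \frac{3660779}{q{\left(-943 \right)}} + \frac{400141}{T{\left(1197,B{\left(38,-40 \right)} \right)}} = - \frac{3660779}{5 \frac{1}{-98 + 5 \left(-943\right)} \left(1165 - 943\right)} + \frac{400141}{1428} = - \frac{3660779}{5 \frac{1}{-98 - 4715} \cdot 222} + 400141 \cdot \frac{1}{1428} = - \frac{3660779}{5 \frac{1}{-4813} \cdot 222} + \frac{57163}{204} = - \frac{3660779}{5 \left(- \frac{1}{4813}\right) 222} + \frac{57163}{204} = - \frac{3660779}{- \frac{1110}{4813}} + \frac{57163}{204} = \left(-3660779\right) \left(- \frac{4813}{1110}\right) + \frac{57163}{204} = \frac{17619329327}{1110} + \frac{57163}{204} = \frac{599067772273}{37740}$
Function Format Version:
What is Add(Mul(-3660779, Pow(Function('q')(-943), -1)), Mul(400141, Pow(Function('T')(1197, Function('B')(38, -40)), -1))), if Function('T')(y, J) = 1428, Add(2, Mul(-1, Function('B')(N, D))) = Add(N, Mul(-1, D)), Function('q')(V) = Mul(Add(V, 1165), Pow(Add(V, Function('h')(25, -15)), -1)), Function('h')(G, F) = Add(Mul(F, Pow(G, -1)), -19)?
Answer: Rational(599067772273, 37740) ≈ 1.5874e+7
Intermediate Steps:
Function('h')(G, F) = Add(-19, Mul(F, Pow(G, -1)))
Function('q')(V) = Mul(Pow(Add(Rational(-98, 5), V), -1), Add(1165, V)) (Function('q')(V) = Mul(Add(V, 1165), Pow(Add(V, Add(-19, Mul(-15, Pow(25, -1)))), -1)) = Mul(Add(1165, V), Pow(Add(V, Add(-19, Mul(-15, Rational(1, 25)))), -1)) = Mul(Add(1165, V), Pow(Add(V, Add(-19, Rational(-3, 5))), -1)) = Mul(Add(1165, V), Pow(Add(V, Rational(-98, 5)), -1)) = Mul(Add(1165, V), Pow(Add(Rational(-98, 5), V), -1)) = Mul(Pow(Add(Rational(-98, 5), V), -1), Add(1165, V)))
Function('B')(N, D) = Add(2, D, Mul(-1, N)) (Function('B')(N, D) = Add(2, Mul(-1, Add(N, Mul(-1, D)))) = Add(2, Add(D, Mul(-1, N))) = Add(2, D, Mul(-1, N)))
Add(Mul(-3660779, Pow(Function('q')(-943), -1)), Mul(400141, Pow(Function('T')(1197, Function('B')(38, -40)), -1))) = Add(Mul(-3660779, Pow(Mul(5, Pow(Add(-98, Mul(5, -943)), -1), Add(1165, -943)), -1)), Mul(400141, Pow(1428, -1))) = Add(Mul(-3660779, Pow(Mul(5, Pow(Add(-98, -4715), -1), 222), -1)), Mul(400141, Rational(1, 1428))) = Add(Mul(-3660779, Pow(Mul(5, Pow(-4813, -1), 222), -1)), Rational(57163, 204)) = Add(Mul(-3660779, Pow(Mul(5, Rational(-1, 4813), 222), -1)), Rational(57163, 204)) = Add(Mul(-3660779, Pow(Rational(-1110, 4813), -1)), Rational(57163, 204)) = Add(Mul(-3660779, Rational(-4813, 1110)), Rational(57163, 204)) = Add(Rational(17619329327, 1110), Rational(57163, 204)) = Rational(599067772273, 37740)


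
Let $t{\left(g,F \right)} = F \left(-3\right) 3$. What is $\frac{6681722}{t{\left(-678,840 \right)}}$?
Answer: $- \frac{3340861}{3780} \approx -883.83$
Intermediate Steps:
$t{\left(g,F \right)} = - 9 F$ ($t{\left(g,F \right)} = - 3 F 3 = - 9 F$)
$\frac{6681722}{t{\left(-678,840 \right)}} = \frac{6681722}{\left(-9\right) 840} = \frac{6681722}{-7560} = 6681722 \left(- \frac{1}{7560}\right) = - \frac{3340861}{3780}$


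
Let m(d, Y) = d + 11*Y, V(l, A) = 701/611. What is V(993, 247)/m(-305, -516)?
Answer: -701/3654391 ≈ -0.00019182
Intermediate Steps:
V(l, A) = 701/611 (V(l, A) = 701*(1/611) = 701/611)
V(993, 247)/m(-305, -516) = 701/(611*(-305 + 11*(-516))) = 701/(611*(-305 - 5676)) = (701/611)/(-5981) = (701/611)*(-1/5981) = -701/3654391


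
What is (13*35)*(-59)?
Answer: -26845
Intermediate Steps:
(13*35)*(-59) = 455*(-59) = -26845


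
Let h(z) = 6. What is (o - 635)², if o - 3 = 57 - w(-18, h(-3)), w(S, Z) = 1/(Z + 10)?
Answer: 84658401/256 ≈ 3.3070e+5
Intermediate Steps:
w(S, Z) = 1/(10 + Z)
o = 959/16 (o = 3 + (57 - 1/(10 + 6)) = 3 + (57 - 1/16) = 3 + 911/16 = 959/16 ≈ 59.938)
(o - 635)² = (959/16 - 635)² = (-9201/16)² = 84658401/256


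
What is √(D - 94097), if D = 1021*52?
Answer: I*√41005 ≈ 202.5*I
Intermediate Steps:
D = 53092
√(D - 94097) = √(53092 - 94097) = √(-41005) = I*√41005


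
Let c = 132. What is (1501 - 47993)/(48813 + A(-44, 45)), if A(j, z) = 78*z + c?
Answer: -46492/52455 ≈ -0.88632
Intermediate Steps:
A(j, z) = 132 + 78*z (A(j, z) = 78*z + 132 = 132 + 78*z)
(1501 - 47993)/(48813 + A(-44, 45)) = (1501 - 47993)/(48813 + (132 + 78*45)) = -46492/(48813 + (132 + 3510)) = -46492/(48813 + 3642) = -46492/52455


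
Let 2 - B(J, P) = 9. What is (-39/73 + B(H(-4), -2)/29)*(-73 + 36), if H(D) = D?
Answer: 60754/2117 ≈ 28.698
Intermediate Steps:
B(J, P) = -7 (B(J, P) = 2 - 1*9 = 2 - 9 = -7)
(-39/73 + B(H(-4), -2)/29)*(-73 + 36) = (-39/73 - 7/29)*(-73 + 36) = (-39*1/73 - 7*1/29)*(-37) = (-39/73 - 7/29)*(-37) = -1642/2117*(-37) = 60754/2117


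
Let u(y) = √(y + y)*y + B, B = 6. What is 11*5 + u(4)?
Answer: 61 + 8*√2 ≈ 72.314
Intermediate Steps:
u(y) = 6 + √2*y^(3/2) (u(y) = √(y + y)*y + 6 = √(2*y)*y + 6 = (√2*√y)*y + 6 = √2*y^(3/2) + 6 = 6 + √2*y^(3/2))
11*5 + u(4) = 11*5 + (6 + √2*4^(3/2)) = 55 + (6 + √2*8) = 55 + (6 + 8*√2) = 61 + 8*√2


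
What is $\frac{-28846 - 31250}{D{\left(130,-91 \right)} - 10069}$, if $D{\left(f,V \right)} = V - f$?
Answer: $\frac{10016}{1715} \approx 5.8402$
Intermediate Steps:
$\frac{-28846 - 31250}{D{\left(130,-91 \right)} - 10069} = \frac{-28846 - 31250}{\left(-91 - 130\right) - 10069} = - \frac{60096}{\left(-91 - 130\right) - 10069} = - \frac{60096}{-221 - 10069} = - \frac{60096}{-10290} = \left(-60096\right) \left(- \frac{1}{10290}\right) = \frac{10016}{1715}$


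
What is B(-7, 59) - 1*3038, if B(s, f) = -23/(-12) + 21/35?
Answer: -182129/60 ≈ -3035.5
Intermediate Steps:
B(s, f) = 151/60 (B(s, f) = -23*(-1/12) + 21*(1/35) = 23/12 + ⅗ = 151/60)
B(-7, 59) - 1*3038 = 151/60 - 1*3038 = 151/60 - 3038 = -182129/60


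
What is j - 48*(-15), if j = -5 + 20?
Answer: 735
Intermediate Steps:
j = 15
j - 48*(-15) = 15 - 48*(-15) = 15 + 720 = 735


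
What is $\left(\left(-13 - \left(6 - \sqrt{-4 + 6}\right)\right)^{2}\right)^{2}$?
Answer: $\left(19 - \sqrt{2}\right)^{4} \approx 95642.0$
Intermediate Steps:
$\left(\left(-13 - \left(6 - \sqrt{-4 + 6}\right)\right)^{2}\right)^{2} = \left(\left(-13 - \left(6 - \sqrt{2}\right)\right)^{2}\right)^{2} = \left(\left(-19 + \sqrt{2}\right)^{2}\right)^{2} = \left(-19 + \sqrt{2}\right)^{4}$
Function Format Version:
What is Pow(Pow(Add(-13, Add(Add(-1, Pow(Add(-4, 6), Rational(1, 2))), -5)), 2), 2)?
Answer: Pow(Add(19, Mul(-1, Pow(2, Rational(1, 2)))), 4) ≈ 95642.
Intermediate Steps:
Pow(Pow(Add(-13, Add(Add(-1, Pow(Add(-4, 6), Rational(1, 2))), -5)), 2), 2) = Pow(Pow(Add(-13, Add(Add(-1, Pow(2, Rational(1, 2))), -5)), 2), 2) = Pow(Pow(Add(-13, Add(-6, Pow(2, Rational(1, 2)))), 2), 2) = Pow(Pow(Add(-19, Pow(2, Rational(1, 2))), 2), 2) = Pow(Add(-19, Pow(2, Rational(1, 2))), 4)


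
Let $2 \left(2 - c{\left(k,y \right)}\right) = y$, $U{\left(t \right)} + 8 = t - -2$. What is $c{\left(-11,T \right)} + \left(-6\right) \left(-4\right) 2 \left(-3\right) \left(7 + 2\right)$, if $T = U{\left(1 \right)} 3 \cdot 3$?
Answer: $- \frac{2543}{2} \approx -1271.5$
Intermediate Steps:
$U{\left(t \right)} = -6 + t$ ($U{\left(t \right)} = -8 + \left(t - -2\right) = -8 + \left(t + 2\right) = -8 + \left(2 + t\right) = -6 + t$)
$T = -45$ ($T = \left(-6 + 1\right) 3 \cdot 3 = \left(-5\right) 3 \cdot 3 = \left(-15\right) 3 = -45$)
$c{\left(k,y \right)} = 2 - \frac{y}{2}$
$c{\left(-11,T \right)} + \left(-6\right) \left(-4\right) 2 \left(-3\right) \left(7 + 2\right) = \left(2 - - \frac{45}{2}\right) + \left(-6\right) \left(-4\right) 2 \left(-3\right) \left(7 + 2\right) = \left(2 + \frac{45}{2}\right) + 24 \left(\left(-6\right) 9\right) = \frac{49}{2} + 24 \left(-54\right) = \frac{49}{2} - 1296 = - \frac{2543}{2}$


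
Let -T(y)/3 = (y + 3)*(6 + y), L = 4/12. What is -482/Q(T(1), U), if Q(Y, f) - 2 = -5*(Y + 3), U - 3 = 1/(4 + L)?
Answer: -482/407 ≈ -1.1843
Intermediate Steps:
L = 1/3 (L = 4*(1/12) = 1/3 ≈ 0.33333)
U = 42/13 (U = 3 + 1/(4 + 1/3) = 3 + 1/(13/3) = 3 + 3/13 = 42/13 ≈ 3.2308)
T(y) = -3*(3 + y)*(6 + y) (T(y) = -3*(y + 3)*(6 + y) = -3*(3 + y)*(6 + y))
Q(Y, f) = -13 - 5*Y (Q(Y, f) = 2 - 5*(Y + 3) = 2 - 5*(3 + Y) = 2 + (-15 - 5*Y) = -13 - 5*Y)
-482/Q(T(1), U) = -482/(-13 - 5*(-54 - 27*1 - 3*1**2)) = -482/(-13 - 5*(-54 - 27 - 3*1)) = -482/(-13 - 5*(-54 - 27 - 3)) = -482/(-13 - 5*(-84)) = -482/(-13 + 420) = -482/407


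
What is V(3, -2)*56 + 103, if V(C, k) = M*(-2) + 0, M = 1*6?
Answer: -569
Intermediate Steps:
M = 6
V(C, k) = -12 (V(C, k) = 6*(-2) + 0 = -12 + 0 = -12)
V(3, -2)*56 + 103 = -12*56 + 103 = -672 + 103 = -569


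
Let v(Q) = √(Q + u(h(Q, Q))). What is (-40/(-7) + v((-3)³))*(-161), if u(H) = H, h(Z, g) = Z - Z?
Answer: -920 - 483*I*√3 ≈ -920.0 - 836.58*I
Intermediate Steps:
h(Z, g) = 0
v(Q) = √Q (v(Q) = √(Q + 0) = √Q)
(-40/(-7) + v((-3)³))*(-161) = (-40/(-7) + √((-3)³))*(-161) = (-40*(-⅐) + √(-27))*(-161) = (40/7 + 3*I*√3)*(-161) = -920 - 483*I*√3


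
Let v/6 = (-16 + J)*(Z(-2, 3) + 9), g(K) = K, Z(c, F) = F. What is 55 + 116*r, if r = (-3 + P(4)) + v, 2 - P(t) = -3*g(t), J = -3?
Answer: -157357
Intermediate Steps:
v = -1368 (v = 6*((-16 - 3)*(3 + 9)) = 6*(-19*12) = 6*(-228) = -1368)
P(t) = 2 + 3*t (P(t) = 2 - (-3)*t = 2 + 3*t)
r = -1357 (r = (-3 + (2 + 3*4)) - 1368 = (-3 + (2 + 12)) - 1368 = (-3 + 14) - 1368 = 11 - 1368 = -1357)
55 + 116*r = 55 + 116*(-1357) = 55 - 157412 = -157357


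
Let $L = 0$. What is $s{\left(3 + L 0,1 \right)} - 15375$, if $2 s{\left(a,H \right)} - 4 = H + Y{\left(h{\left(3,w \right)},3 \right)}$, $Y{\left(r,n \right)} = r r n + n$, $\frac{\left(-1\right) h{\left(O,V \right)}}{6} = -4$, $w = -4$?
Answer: $-14507$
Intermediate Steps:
$h{\left(O,V \right)} = 24$ ($h{\left(O,V \right)} = \left(-6\right) \left(-4\right) = 24$)
$Y{\left(r,n \right)} = n + n r^{2}$ ($Y{\left(r,n \right)} = r^{2} n + n = n r^{2} + n = n + n r^{2}$)
$s{\left(a,H \right)} = \frac{1735}{2} + \frac{H}{2}$ ($s{\left(a,H \right)} = 2 + \frac{H + 3 \left(1 + 24^{2}\right)}{2} = 2 + \frac{H + 3 \left(1 + 576\right)}{2} = 2 + \frac{H + 3 \cdot 577}{2} = 2 + \frac{H + 1731}{2} = 2 + \frac{1731 + H}{2} = 2 + \left(\frac{1731}{2} + \frac{H}{2}\right) = \frac{1735}{2} + \frac{H}{2}$)
$s{\left(3 + L 0,1 \right)} - 15375 = \left(\frac{1735}{2} + \frac{1}{2} \cdot 1\right) - 15375 = \left(\frac{1735}{2} + \frac{1}{2}\right) - 15375 = 868 - 15375 = -14507$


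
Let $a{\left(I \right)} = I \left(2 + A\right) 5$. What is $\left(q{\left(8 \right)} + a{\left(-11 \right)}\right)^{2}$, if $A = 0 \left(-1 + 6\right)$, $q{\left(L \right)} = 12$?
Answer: $9604$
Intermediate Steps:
$A = 0$ ($A = 0 \cdot 5 = 0$)
$a{\left(I \right)} = 10 I$ ($a{\left(I \right)} = I \left(2 + 0\right) 5 = I 2 \cdot 5 = 2 I 5 = 10 I$)
$\left(q{\left(8 \right)} + a{\left(-11 \right)}\right)^{2} = \left(12 + 10 \left(-11\right)\right)^{2} = \left(12 - 110\right)^{2} = \left(-98\right)^{2} = 9604$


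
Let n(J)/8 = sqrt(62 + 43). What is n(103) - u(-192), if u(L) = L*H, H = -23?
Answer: -4416 + 8*sqrt(105) ≈ -4334.0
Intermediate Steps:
n(J) = 8*sqrt(105) (n(J) = 8*sqrt(62 + 43) = 8*sqrt(105))
u(L) = -23*L (u(L) = L*(-23) = -23*L)
n(103) - u(-192) = 8*sqrt(105) - (-23)*(-192) = 8*sqrt(105) - 1*4416 = 8*sqrt(105) - 4416 = -4416 + 8*sqrt(105)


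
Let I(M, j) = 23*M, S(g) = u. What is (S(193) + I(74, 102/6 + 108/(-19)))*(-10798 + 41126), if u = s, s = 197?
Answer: 57592872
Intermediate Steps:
u = 197
S(g) = 197
(S(193) + I(74, 102/6 + 108/(-19)))*(-10798 + 41126) = (197 + 23*74)*(-10798 + 41126) = (197 + 1702)*30328 = 1899*30328 = 57592872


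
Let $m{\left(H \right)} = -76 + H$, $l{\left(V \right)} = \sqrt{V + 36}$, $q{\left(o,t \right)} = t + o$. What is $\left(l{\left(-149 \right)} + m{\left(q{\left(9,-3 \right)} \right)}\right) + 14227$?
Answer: $14157 + i \sqrt{113} \approx 14157.0 + 10.63 i$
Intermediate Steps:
$q{\left(o,t \right)} = o + t$
$l{\left(V \right)} = \sqrt{36 + V}$
$\left(l{\left(-149 \right)} + m{\left(q{\left(9,-3 \right)} \right)}\right) + 14227 = \left(\sqrt{36 - 149} + \left(-76 + \left(9 - 3\right)\right)\right) + 14227 = \left(\sqrt{-113} + \left(-76 + 6\right)\right) + 14227 = \left(i \sqrt{113} - 70\right) + 14227 = \left(-70 + i \sqrt{113}\right) + 14227 = 14157 + i \sqrt{113}$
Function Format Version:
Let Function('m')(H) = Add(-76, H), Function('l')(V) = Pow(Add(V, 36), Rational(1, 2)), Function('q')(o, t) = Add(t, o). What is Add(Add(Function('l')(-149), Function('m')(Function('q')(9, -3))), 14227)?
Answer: Add(14157, Mul(I, Pow(113, Rational(1, 2)))) ≈ Add(14157., Mul(10.630, I))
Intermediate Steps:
Function('q')(o, t) = Add(o, t)
Function('l')(V) = Pow(Add(36, V), Rational(1, 2))
Add(Add(Function('l')(-149), Function('m')(Function('q')(9, -3))), 14227) = Add(Add(Pow(Add(36, -149), Rational(1, 2)), Add(-76, Add(9, -3))), 14227) = Add(Add(Pow(-113, Rational(1, 2)), Add(-76, 6)), 14227) = Add(Add(Mul(I, Pow(113, Rational(1, 2))), -70), 14227) = Add(Add(-70, Mul(I, Pow(113, Rational(1, 2)))), 14227) = Add(14157, Mul(I, Pow(113, Rational(1, 2))))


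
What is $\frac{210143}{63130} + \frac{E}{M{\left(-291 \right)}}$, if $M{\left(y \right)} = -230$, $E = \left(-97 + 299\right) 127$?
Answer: $- \frac{157120413}{1451990} \approx -108.21$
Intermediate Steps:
$E = 25654$ ($E = 202 \cdot 127 = 25654$)
$\frac{210143}{63130} + \frac{E}{M{\left(-291 \right)}} = \frac{210143}{63130} + \frac{25654}{-230} = 210143 \cdot \frac{1}{63130} + 25654 \left(- \frac{1}{230}\right) = \frac{210143}{63130} - \frac{12827}{115} = - \frac{157120413}{1451990}$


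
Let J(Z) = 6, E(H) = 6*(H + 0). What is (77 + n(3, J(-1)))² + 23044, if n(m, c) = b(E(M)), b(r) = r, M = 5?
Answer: 34493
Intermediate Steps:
E(H) = 6*H
n(m, c) = 30 (n(m, c) = 6*5 = 30)
(77 + n(3, J(-1)))² + 23044 = (77 + 30)² + 23044 = 107² + 23044 = 11449 + 23044 = 34493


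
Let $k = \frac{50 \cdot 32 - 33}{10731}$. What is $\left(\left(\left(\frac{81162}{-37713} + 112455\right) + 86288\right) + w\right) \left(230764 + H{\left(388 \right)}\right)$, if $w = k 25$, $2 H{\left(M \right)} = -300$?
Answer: $\frac{6182879830717131916}{134899401} \approx 4.5833 \cdot 10^{10}$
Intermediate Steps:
$H{\left(M \right)} = -150$ ($H{\left(M \right)} = \frac{1}{2} \left(-300\right) = -150$)
$k = \frac{1567}{10731}$ ($k = \left(1600 - 33\right) \frac{1}{10731} = 1567 \cdot \frac{1}{10731} = \frac{1567}{10731} \approx 0.14603$)
$w = \frac{39175}{10731}$ ($w = \frac{1567}{10731} \cdot 25 = \frac{39175}{10731} \approx 3.6506$)
$\left(\left(\left(\frac{81162}{-37713} + 112455\right) + 86288\right) + w\right) \left(230764 + H{\left(388 \right)}\right) = \left(\left(\left(\frac{81162}{-37713} + 112455\right) + 86288\right) + \frac{39175}{10731}\right) \left(230764 - 150\right) = \left(\left(\left(81162 \left(- \frac{1}{37713}\right) + 112455\right) + 86288\right) + \frac{39175}{10731}\right) 230614 = \left(\left(\left(- \frac{27054}{12571} + 112455\right) + 86288\right) + \frac{39175}{10731}\right) 230614 = \left(\left(\frac{1413644751}{12571} + 86288\right) + \frac{39175}{10731}\right) 230614 = \left(\frac{2498371199}{12571} + \frac{39175}{10731}\right) 230614 = \frac{26810513805394}{134899401} \cdot 230614 = \frac{6182879830717131916}{134899401}$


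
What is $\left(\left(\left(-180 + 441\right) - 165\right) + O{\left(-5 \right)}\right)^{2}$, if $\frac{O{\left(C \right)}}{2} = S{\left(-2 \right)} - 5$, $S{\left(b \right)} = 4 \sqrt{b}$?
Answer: $7268 + 1376 i \sqrt{2} \approx 7268.0 + 1946.0 i$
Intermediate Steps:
$O{\left(C \right)} = -10 + 8 i \sqrt{2}$ ($O{\left(C \right)} = 2 \left(4 \sqrt{-2} - 5\right) = 2 \left(4 i \sqrt{2} - 5\right) = 2 \left(-5 + 4 i \sqrt{2}\right) = -10 + 8 i \sqrt{2}$)
$\left(\left(\left(-180 + 441\right) - 165\right) + O{\left(-5 \right)}\right)^{2} = \left(\left(\left(-180 + 441\right) - 165\right) - \left(10 - 8 i \sqrt{2}\right)\right)^{2} = \left(\left(261 - 165\right) - \left(10 - 8 i \sqrt{2}\right)\right)^{2} = \left(96 - \left(10 - 8 i \sqrt{2}\right)\right)^{2} = \left(86 + 8 i \sqrt{2}\right)^{2}$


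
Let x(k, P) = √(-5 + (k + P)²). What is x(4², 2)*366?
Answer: 366*√319 ≈ 6537.0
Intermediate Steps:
x(k, P) = √(-5 + (P + k)²)
x(4², 2)*366 = √(-5 + (2 + 4²)²)*366 = √(-5 + (2 + 16)²)*366 = √(-5 + 18²)*366 = √(-5 + 324)*366 = √319*366 = 366*√319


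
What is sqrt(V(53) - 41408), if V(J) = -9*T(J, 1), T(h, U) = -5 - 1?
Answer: I*sqrt(41354) ≈ 203.36*I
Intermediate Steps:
T(h, U) = -6
V(J) = 54 (V(J) = -9*(-6) = 54)
sqrt(V(53) - 41408) = sqrt(54 - 41408) = sqrt(-41354) = I*sqrt(41354)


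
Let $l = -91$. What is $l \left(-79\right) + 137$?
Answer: $7326$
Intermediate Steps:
$l \left(-79\right) + 137 = \left(-91\right) \left(-79\right) + 137 = 7189 + 137 = 7326$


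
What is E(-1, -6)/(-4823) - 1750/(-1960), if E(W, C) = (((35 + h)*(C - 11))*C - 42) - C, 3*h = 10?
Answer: 19/212 ≈ 0.089623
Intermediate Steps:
h = 10/3 (h = (1/3)*10 = 10/3 ≈ 3.3333)
E(W, C) = -42 - C + C*(-1265/3 + 115*C/3) (E(W, C) = (((35 + 10/3)*(C - 11))*C - 42) - C = ((115*(-11 + C)/3)*C - 42) - C = ((-1265/3 + 115*C/3)*C - 42) - C = (C*(-1265/3 + 115*C/3) - 42) - C = (-42 + C*(-1265/3 + 115*C/3)) - C = -42 - C + C*(-1265/3 + 115*C/3))
E(-1, -6)/(-4823) - 1750/(-1960) = (-42 - 1268/3*(-6) + (115/3)*(-6)**2)/(-4823) - 1750/(-1960) = (-42 + 2536 + (115/3)*36)*(-1/4823) - 1750*(-1/1960) = (-42 + 2536 + 1380)*(-1/4823) + 25/28 = 3874*(-1/4823) + 25/28 = -298/371 + 25/28 = 19/212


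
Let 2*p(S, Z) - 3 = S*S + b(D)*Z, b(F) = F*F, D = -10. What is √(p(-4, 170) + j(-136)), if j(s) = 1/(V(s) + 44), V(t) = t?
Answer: 7*√367471/46 ≈ 92.247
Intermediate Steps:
b(F) = F²
j(s) = 1/(44 + s) (j(s) = 1/(s + 44) = 1/(44 + s))
p(S, Z) = 3/2 + S²/2 + 50*Z (p(S, Z) = 3/2 + (S*S + (-10)²*Z)/2 = 3/2 + (S² + 100*Z)/2 = 3/2 + (S²/2 + 50*Z) = 3/2 + S²/2 + 50*Z)
√(p(-4, 170) + j(-136)) = √((3/2 + (½)*(-4)² + 50*170) + 1/(44 - 136)) = √((3/2 + (½)*16 + 8500) + 1/(-92)) = √((3/2 + 8 + 8500) - 1/92) = √(17019/2 - 1/92) = √(782873/92) = 7*√367471/46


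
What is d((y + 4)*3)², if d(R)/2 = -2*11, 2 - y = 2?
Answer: 1936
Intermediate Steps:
y = 0 (y = 2 - 1*2 = 2 - 2 = 0)
d(R) = -44 (d(R) = 2*(-2*11) = 2*(-22) = -44)
d((y + 4)*3)² = (-44)² = 1936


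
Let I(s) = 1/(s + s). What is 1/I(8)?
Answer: 16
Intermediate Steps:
I(s) = 1/(2*s)
1/I(8) = 1/((½)/8) = 1/((½)*(⅛)) = 1/(1/16) = 16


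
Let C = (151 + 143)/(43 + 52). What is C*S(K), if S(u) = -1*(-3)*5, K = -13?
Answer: 882/19 ≈ 46.421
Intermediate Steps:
C = 294/95 ≈ 3.0947
S(u) = 15 (S(u) = 3*5 = 15)
C*S(K) = (294/95)*15 = 882/19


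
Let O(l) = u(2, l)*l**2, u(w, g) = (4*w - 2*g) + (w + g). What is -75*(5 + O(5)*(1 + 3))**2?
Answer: -19126875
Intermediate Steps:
u(w, g) = -g + 5*w (u(w, g) = (-2*g + 4*w) + (g + w) = -g + 5*w)
O(l) = l**2*(10 - l) (O(l) = (-l + 5*2)*l**2 = (-l + 10)*l**2 = (10 - l)*l**2 = l**2*(10 - l))
-75*(5 + O(5)*(1 + 3))**2 = -75*(5 + (5**2*(10 - 1*5))*(1 + 3))**2 = -75*(5 + (25*(10 - 5))*4)**2 = -75*(5 + (25*5)*4)**2 = -75*(5 + 125*4)**2 = -75*(5 + 500)**2 = -75*505**2 = -75*255025 = -19126875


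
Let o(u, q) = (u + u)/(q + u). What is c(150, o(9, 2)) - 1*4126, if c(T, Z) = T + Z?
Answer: -43718/11 ≈ -3974.4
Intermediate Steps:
o(u, q) = 2*u/(q + u) (o(u, q) = (2*u)/(q + u) = 2*u/(q + u))
c(150, o(9, 2)) - 1*4126 = (150 + 2*9/(2 + 9)) - 1*4126 = (150 + 2*9/11) - 4126 = (150 + 2*9*(1/11)) - 4126 = (150 + 18/11) - 4126 = 1668/11 - 4126 = -43718/11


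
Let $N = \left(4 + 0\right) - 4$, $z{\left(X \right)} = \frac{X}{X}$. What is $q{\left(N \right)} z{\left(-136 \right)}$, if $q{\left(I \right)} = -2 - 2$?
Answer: $-4$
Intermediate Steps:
$z{\left(X \right)} = 1$
$N = 0$ ($N = 4 - 4 = 0$)
$q{\left(I \right)} = -4$
$q{\left(N \right)} z{\left(-136 \right)} = \left(-4\right) 1 = -4$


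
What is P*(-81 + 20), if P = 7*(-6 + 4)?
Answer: 854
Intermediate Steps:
P = -14 (P = 7*(-2) = -14)
P*(-81 + 20) = -14*(-81 + 20) = -14*(-61) = 854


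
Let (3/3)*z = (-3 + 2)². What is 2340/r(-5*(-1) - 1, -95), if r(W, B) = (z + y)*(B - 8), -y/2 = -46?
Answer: -780/3193 ≈ -0.24428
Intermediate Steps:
y = 92 (y = -2*(-46) = 92)
z = 1 (z = (-3 + 2)² = (-1)² = 1)
r(W, B) = -744 + 93*B (r(W, B) = (1 + 92)*(B - 8) = 93*(-8 + B) = -744 + 93*B)
2340/r(-5*(-1) - 1, -95) = 2340/(-744 + 93*(-95)) = 2340/(-744 - 8835) = 2340/(-9579) = 2340*(-1/9579) = -780/3193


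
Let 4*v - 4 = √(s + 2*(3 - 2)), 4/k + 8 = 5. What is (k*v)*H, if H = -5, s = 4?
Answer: 20/3 + 5*√6/3 ≈ 10.749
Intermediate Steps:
k = -4/3 (k = 4/(-8 + 5) = 4/(-3) = 4*(-⅓) = -4/3 ≈ -1.3333)
v = 1 + √6/4 (v = 1 + √(4 + 2*(3 - 2))/4 = 1 + √(4 + 2*1)/4 = 1 + √(4 + 2)/4 = 1 + √6/4 ≈ 1.6124)
(k*v)*H = -4*(1 + √6/4)/3*(-5) = (-4/3 - √6/3)*(-5) = 20/3 + 5*√6/3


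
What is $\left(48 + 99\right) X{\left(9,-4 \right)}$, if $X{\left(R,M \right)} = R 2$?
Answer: $2646$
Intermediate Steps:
$X{\left(R,M \right)} = 2 R$
$\left(48 + 99\right) X{\left(9,-4 \right)} = \left(48 + 99\right) 2 \cdot 9 = 147 \cdot 18 = 2646$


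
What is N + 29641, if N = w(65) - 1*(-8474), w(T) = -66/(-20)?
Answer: 381183/10 ≈ 38118.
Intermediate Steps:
w(T) = 33/10 (w(T) = -66*(-1/20) = 33/10)
N = 84773/10 (N = 33/10 - 1*(-8474) = 33/10 + 8474 = 84773/10 ≈ 8477.3)
N + 29641 = 84773/10 + 29641 = 381183/10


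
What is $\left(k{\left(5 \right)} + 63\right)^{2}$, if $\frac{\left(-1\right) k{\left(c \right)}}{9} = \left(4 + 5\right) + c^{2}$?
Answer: $59049$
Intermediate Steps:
$k{\left(c \right)} = -81 - 9 c^{2}$ ($k{\left(c \right)} = - 9 \left(\left(4 + 5\right) + c^{2}\right) = - 9 \left(9 + c^{2}\right) = -81 - 9 c^{2}$)
$\left(k{\left(5 \right)} + 63\right)^{2} = \left(\left(-81 - 9 \cdot 5^{2}\right) + 63\right)^{2} = \left(\left(-81 - 225\right) + 63\right)^{2} = \left(-306 + 63\right)^{2} = \left(-243\right)^{2} = 59049$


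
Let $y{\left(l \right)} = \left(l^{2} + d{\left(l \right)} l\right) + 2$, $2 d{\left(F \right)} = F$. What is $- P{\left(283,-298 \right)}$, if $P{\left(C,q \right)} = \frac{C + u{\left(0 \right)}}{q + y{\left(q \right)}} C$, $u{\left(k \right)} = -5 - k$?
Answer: $- \frac{39337}{66455} \approx -0.59193$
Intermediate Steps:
$d{\left(F \right)} = \frac{F}{2}$
$y{\left(l \right)} = 2 + \frac{3 l^{2}}{2}$ ($y{\left(l \right)} = \left(l^{2} + \frac{l}{2} l\right) + 2 = \left(l^{2} + \frac{l^{2}}{2}\right) + 2 = \frac{3 l^{2}}{2} + 2 = 2 + \frac{3 l^{2}}{2}$)
$P{\left(C,q \right)} = \frac{C \left(-5 + C\right)}{2 + q + \frac{3 q^{2}}{2}}$ ($P{\left(C,q \right)} = \frac{C - 5}{q + \left(2 + \frac{3 q^{2}}{2}\right)} C = \frac{C + \left(-5 + 0\right)}{2 + q + \frac{3 q^{2}}{2}} C = \frac{C - 5}{2 + q + \frac{3 q^{2}}{2}} C = \frac{-5 + C}{2 + q + \frac{3 q^{2}}{2}} C = \frac{C \left(-5 + C\right)}{2 + q + \frac{3 q^{2}}{2}}$)
$- P{\left(283,-298 \right)} = - \frac{2 \cdot 283 \left(-5 + 283\right)}{4 + 2 \left(-298\right) + 3 \left(-298\right)^{2}} = - \frac{2 \cdot 283 \cdot 278}{4 - 596 + 3 \cdot 88804} = - \frac{2 \cdot 283 \cdot 278}{4 - 596 + 266412} = - \frac{2 \cdot 283 \cdot 278}{265820} = \left(-1\right) \frac{39337}{66455} = - \frac{39337}{66455}$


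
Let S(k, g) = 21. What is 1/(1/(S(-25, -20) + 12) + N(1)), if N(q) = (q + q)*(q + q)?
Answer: 33/133 ≈ 0.24812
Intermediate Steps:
N(q) = 4*q**2 (N(q) = (2*q)*(2*q) = 4*q**2)
1/(1/(S(-25, -20) + 12) + N(1)) = 1/(1/(21 + 12) + 4*1**2) = 1/(1/33 + 4*1) = 1/(1/33 + 4) = 1/(133/33) = 33/133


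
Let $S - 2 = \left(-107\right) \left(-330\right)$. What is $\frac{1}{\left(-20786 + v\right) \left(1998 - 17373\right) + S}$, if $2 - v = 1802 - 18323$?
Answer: $\frac{1}{65578937} \approx 1.5249 \cdot 10^{-8}$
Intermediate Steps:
$v = 16523$ ($v = 2 - \left(1802 - 18323\right) = 2 - -16521 = 2 + 16521 = 16523$)
$S = 35312$ ($S = 2 - -35310 = 2 + 35310 = 35312$)
$\frac{1}{\left(-20786 + v\right) \left(1998 - 17373\right) + S} = \frac{1}{\left(-20786 + 16523\right) \left(1998 - 17373\right) + 35312} = \frac{1}{\left(-4263\right) \left(-15375\right) + 35312} = \frac{1}{65543625 + 35312} = \frac{1}{65578937}$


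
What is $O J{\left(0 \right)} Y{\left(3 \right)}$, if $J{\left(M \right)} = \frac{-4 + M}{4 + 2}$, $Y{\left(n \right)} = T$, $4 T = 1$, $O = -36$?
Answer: $6$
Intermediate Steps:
$T = \frac{1}{4}$ ($T = \frac{1}{4} \cdot 1 = \frac{1}{4} \approx 0.25$)
$Y{\left(n \right)} = \frac{1}{4}$
$J{\left(M \right)} = - \frac{2}{3} + \frac{M}{6}$ ($J{\left(M \right)} = \frac{-4 + M}{6} = \left(-4 + M\right) \frac{1}{6} = - \frac{2}{3} + \frac{M}{6}$)
$O J{\left(0 \right)} Y{\left(3 \right)} = - 36 \left(- \frac{2}{3} + \frac{1}{6} \cdot 0\right) \frac{1}{4} = - 36 \left(- \frac{2}{3} + 0\right) \frac{1}{4} = \left(-36\right) \left(- \frac{2}{3}\right) \frac{1}{4} = 24 \cdot \frac{1}{4} = 6$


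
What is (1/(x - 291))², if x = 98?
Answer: 1/37249 ≈ 2.6846e-5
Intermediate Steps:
(1/(x - 291))² = (1/(98 - 291))² = (1/(-193))² = (-1/193)² = 1/37249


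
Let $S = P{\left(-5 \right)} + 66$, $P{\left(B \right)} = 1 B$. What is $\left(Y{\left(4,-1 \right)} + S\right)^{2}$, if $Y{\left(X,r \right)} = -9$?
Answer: $2704$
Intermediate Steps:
$P{\left(B \right)} = B$
$S = 61$ ($S = -5 + 66 = 61$)
$\left(Y{\left(4,-1 \right)} + S\right)^{2} = \left(-9 + 61\right)^{2} = 52^{2} = 2704$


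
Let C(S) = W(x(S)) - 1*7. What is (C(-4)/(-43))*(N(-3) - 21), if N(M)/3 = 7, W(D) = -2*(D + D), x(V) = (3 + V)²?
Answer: 0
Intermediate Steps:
W(D) = -4*D
C(S) = -7 - 4*(3 + S)² (C(S) = -4*(3 + S)² - 1*7 = -4*(3 + S)² - 7 = -7 - 4*(3 + S)²)
N(M) = 21 (N(M) = 3*7 = 21)
(C(-4)/(-43))*(N(-3) - 21) = ((-7 - 4*(3 - 4)²)/(-43))*(21 - 21) = ((-7 - 4*(-1)²)*(-1/43))*0 = ((-7 - 4*1)*(-1/43))*0 = ((-7 - 4)*(-1/43))*0 = -11*(-1/43)*0 = (11/43)*0 = 0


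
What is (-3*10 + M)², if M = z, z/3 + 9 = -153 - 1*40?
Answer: 404496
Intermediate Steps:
z = -606 (z = -27 + 3*(-153 - 1*40) = -27 + 3*(-153 - 40) = -27 + 3*(-193) = -27 - 579 = -606)
M = -606
(-3*10 + M)² = (-3*10 - 606)² = (-30 - 606)² = (-636)² = 404496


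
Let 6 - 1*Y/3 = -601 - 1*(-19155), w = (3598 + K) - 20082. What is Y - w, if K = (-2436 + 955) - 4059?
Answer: -33620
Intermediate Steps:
K = -5540 (K = -1481 - 4059 = -5540)
w = -22024 (w = (3598 - 5540) - 20082 = -1942 - 20082 = -22024)
Y = -55644 (Y = 18 - 3*(-601 - 1*(-19155)) = 18 - 3*(-601 + 19155) = 18 - 3*18554 = 18 - 55662 = -55644)
Y - w = -55644 - 1*(-22024) = -55644 + 22024 = -33620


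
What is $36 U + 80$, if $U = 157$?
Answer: $5732$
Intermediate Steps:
$36 U + 80 = 36 \cdot 157 + 80 = 5652 + 80 = 5732$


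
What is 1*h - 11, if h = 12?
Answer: 1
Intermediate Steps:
1*h - 11 = 1*12 - 11 = 12 - 11 = 1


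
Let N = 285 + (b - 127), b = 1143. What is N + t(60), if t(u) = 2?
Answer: 1303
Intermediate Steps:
N = 1301 (N = 285 + (1143 - 127) = 285 + 1016 = 1301)
N + t(60) = 1301 + 2 = 1303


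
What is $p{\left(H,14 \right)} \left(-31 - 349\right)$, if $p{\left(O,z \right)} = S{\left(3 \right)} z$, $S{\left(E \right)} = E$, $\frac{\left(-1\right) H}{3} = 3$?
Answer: $-15960$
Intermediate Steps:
$H = -9$ ($H = \left(-3\right) 3 = -9$)
$p{\left(O,z \right)} = 3 z$
$p{\left(H,14 \right)} \left(-31 - 349\right) = 3 \cdot 14 \left(-31 - 349\right) = 42 \left(-380\right) = -15960$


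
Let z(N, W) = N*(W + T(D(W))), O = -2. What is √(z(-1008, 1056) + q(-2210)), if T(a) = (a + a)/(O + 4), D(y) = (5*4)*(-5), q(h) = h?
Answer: I*√965858 ≈ 982.78*I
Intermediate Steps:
D(y) = -100 (D(y) = 20*(-5) = -100)
T(a) = a (T(a) = (a + a)/(-2 + 4) = (2*a)/2 = (2*a)*(½) = a)
z(N, W) = N*(-100 + W) (z(N, W) = N*(W - 100) = N*(-100 + W))
√(z(-1008, 1056) + q(-2210)) = √(-1008*(-100 + 1056) - 2210) = √(-1008*956 - 2210) = √(-963648 - 2210) = √(-965858) = I*√965858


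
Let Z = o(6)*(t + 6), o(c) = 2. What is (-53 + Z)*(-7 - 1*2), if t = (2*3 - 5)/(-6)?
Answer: 372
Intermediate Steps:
t = -1/6 (t = (6 - 5)*(-1/6) = 1*(-1/6) = -1/6 ≈ -0.16667)
Z = 35/3 (Z = 2*(-1/6 + 6) = 2*(35/6) = 35/3 ≈ 11.667)
(-53 + Z)*(-7 - 1*2) = (-53 + 35/3)*(-7 - 1*2) = -124*(-7 - 2)/3 = -124/3*(-9) = 372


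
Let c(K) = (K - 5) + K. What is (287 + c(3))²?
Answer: 82944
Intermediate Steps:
c(K) = -5 + 2*K (c(K) = (-5 + K) + K = -5 + 2*K)
(287 + c(3))² = (287 + (-5 + 2*3))² = (287 + (-5 + 6))² = (287 + 1)² = 288² = 82944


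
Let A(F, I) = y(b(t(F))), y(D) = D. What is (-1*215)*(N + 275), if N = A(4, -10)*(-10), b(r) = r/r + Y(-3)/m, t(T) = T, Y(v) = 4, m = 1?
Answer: -48375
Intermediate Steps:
b(r) = 5 (b(r) = r/r + 4/1 = 1 + 4*1 = 1 + 4 = 5)
A(F, I) = 5
N = -50 (N = 5*(-10) = -50)
(-1*215)*(N + 275) = (-1*215)*(-50 + 275) = -215*225 = -48375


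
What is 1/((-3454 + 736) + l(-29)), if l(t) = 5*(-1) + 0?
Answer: -1/2723 ≈ -0.00036724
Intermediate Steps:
l(t) = -5 (l(t) = -5 + 0 = -5)
1/((-3454 + 736) + l(-29)) = 1/((-3454 + 736) - 5) = 1/(-2718 - 5) = 1/(-2723) = -1/2723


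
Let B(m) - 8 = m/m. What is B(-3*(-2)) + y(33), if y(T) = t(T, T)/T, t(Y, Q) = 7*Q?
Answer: 16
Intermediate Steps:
B(m) = 9 (B(m) = 8 + m/m = 8 + 1 = 9)
y(T) = 7 (y(T) = (7*T)/T = 7)
B(-3*(-2)) + y(33) = 9 + 7 = 16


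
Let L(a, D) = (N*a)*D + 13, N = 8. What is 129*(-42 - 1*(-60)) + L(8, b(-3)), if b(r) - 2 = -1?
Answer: 2399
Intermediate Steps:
b(r) = 1 (b(r) = 2 - 1 = 1)
L(a, D) = 13 + 8*D*a (L(a, D) = (8*a)*D + 13 = 8*D*a + 13 = 13 + 8*D*a)
129*(-42 - 1*(-60)) + L(8, b(-3)) = 129*(-42 - 1*(-60)) + (13 + 8*1*8) = 129*(-42 + 60) + (13 + 64) = 129*18 + 77 = 2322 + 77 = 2399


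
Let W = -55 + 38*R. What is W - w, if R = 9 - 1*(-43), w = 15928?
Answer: -14007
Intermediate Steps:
R = 52 (R = 9 + 43 = 52)
W = 1921 (W = -55 + 38*52 = -55 + 1976 = 1921)
W - w = 1921 - 1*15928 = 1921 - 15928 = -14007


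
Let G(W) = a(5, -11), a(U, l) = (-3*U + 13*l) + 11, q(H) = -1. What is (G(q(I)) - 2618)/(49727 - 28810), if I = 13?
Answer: -2765/20917 ≈ -0.13219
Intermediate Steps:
a(U, l) = 11 - 3*U + 13*l
G(W) = -147 (G(W) = 11 - 3*5 + 13*(-11) = 11 - 15 - 143 = -147)
(G(q(I)) - 2618)/(49727 - 28810) = (-147 - 2618)/(49727 - 28810) = -2765/20917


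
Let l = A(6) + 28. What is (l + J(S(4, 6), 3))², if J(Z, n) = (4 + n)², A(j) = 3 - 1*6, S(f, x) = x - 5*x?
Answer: 5476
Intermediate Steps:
S(f, x) = -4*x
A(j) = -3 (A(j) = 3 - 6 = -3)
l = 25 (l = -3 + 28 = 25)
(l + J(S(4, 6), 3))² = (25 + (4 + 3)²)² = (25 + 7²)² = (25 + 49)² = 74² = 5476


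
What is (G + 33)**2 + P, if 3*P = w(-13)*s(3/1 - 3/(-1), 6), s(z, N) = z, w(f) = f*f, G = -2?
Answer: 1299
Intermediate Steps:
w(f) = f**2
P = 338 (P = ((-13)**2*(3/1 - 3/(-1)))/3 = (169*(3*1 - 3*(-1)))/3 = (169*(3 + 3))/3 = (169*6)/3 = (1/3)*1014 = 338)
(G + 33)**2 + P = (-2 + 33)**2 + 338 = 31**2 + 338 = 961 + 338 = 1299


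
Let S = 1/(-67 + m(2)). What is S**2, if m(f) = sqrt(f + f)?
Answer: 1/4225 ≈ 0.00023669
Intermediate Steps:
m(f) = sqrt(2)*sqrt(f) (m(f) = sqrt(2*f) = sqrt(2)*sqrt(f))
S = -1/65 (S = 1/(-67 + sqrt(2)*sqrt(2)) = 1/(-67 + 2) = 1/(-65) = -1/65 ≈ -0.015385)
S**2 = (-1/65)**2 = 1/4225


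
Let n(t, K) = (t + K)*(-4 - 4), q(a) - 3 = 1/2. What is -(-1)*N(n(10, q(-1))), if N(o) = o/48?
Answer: -9/4 ≈ -2.2500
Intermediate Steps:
q(a) = 7/2 (q(a) = 3 + 1/2 = 3 + ½ = 7/2)
n(t, K) = -8*K - 8*t (n(t, K) = (K + t)*(-8) = -8*K - 8*t)
N(o) = o/48 (N(o) = o*(1/48) = o/48)
-(-1)*N(n(10, q(-1))) = -(-1)*(-8*7/2 - 8*10)/48 = -(-1)*(-28 - 80)/48 = -(-1)*(1/48)*(-108) = -(-1)*(-9)/4 = -1*9/4 = -9/4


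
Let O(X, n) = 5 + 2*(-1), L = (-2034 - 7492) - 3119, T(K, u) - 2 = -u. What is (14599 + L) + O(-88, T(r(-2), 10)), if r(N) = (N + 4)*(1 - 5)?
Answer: 1957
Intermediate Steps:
r(N) = -16 - 4*N (r(N) = (4 + N)*(-4) = -16 - 4*N)
T(K, u) = 2 - u
L = -12645 (L = -9526 - 3119 = -12645)
O(X, n) = 3 (O(X, n) = 5 - 2 = 3)
(14599 + L) + O(-88, T(r(-2), 10)) = (14599 - 12645) + 3 = 1954 + 3 = 1957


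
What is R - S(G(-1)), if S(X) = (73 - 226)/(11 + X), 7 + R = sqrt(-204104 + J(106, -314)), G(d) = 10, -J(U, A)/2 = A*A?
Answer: 2/7 + 4*I*sqrt(25081) ≈ 0.28571 + 633.48*I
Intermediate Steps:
J(U, A) = -2*A**2 (J(U, A) = -2*A*A = -2*A**2)
R = -7 + 4*I*sqrt(25081) (R = -7 + sqrt(-204104 - 2*(-314)**2) = -7 + sqrt(-204104 - 2*98596) = -7 + sqrt(-204104 - 197192) = -7 + sqrt(-401296) = -7 + 4*I*sqrt(25081) ≈ -7.0 + 633.48*I)
S(X) = -153/(11 + X)
R - S(G(-1)) = (-7 + 4*I*sqrt(25081)) - (-153)/(11 + 10) = (-7 + 4*I*sqrt(25081)) - (-153)/21 = (-7 + 4*I*sqrt(25081)) - 1*(-51/7) = (-7 + 4*I*sqrt(25081)) + 51/7 = 2/7 + 4*I*sqrt(25081)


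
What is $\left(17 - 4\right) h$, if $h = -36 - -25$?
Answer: $-143$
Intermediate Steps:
$h = -11$ ($h = -36 + 25 = -11$)
$\left(17 - 4\right) h = \left(17 - 4\right) \left(-11\right) = 13 \left(-11\right) = -143$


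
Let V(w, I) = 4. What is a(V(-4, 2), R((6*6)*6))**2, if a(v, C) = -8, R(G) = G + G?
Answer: 64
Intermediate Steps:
R(G) = 2*G
a(V(-4, 2), R((6*6)*6))**2 = (-8)**2 = 64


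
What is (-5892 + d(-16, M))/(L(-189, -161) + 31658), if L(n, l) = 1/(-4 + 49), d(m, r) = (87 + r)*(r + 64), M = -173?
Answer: 156690/1424611 ≈ 0.10999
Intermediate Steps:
d(m, r) = (64 + r)*(87 + r) (d(m, r) = (87 + r)*(64 + r) = (64 + r)*(87 + r))
L(n, l) = 1/45
(-5892 + d(-16, M))/(L(-189, -161) + 31658) = (-5892 + (5568 + (-173)² + 151*(-173)))/(1/45 + 31658) = (-5892 + (5568 + 29929 - 26123))/(1424611/45) = (-5892 + 9374)*(45/1424611) = 3482*(45/1424611) = 156690/1424611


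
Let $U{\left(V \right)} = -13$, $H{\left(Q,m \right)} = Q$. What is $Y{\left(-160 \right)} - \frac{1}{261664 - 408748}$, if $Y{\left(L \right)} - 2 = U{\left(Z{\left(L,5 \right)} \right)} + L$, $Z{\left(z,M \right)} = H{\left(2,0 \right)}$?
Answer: $- \frac{25151363}{147084} \approx -171.0$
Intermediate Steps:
$Z{\left(z,M \right)} = 2$
$Y{\left(L \right)} = -11 + L$ ($Y{\left(L \right)} = 2 + \left(-13 + L\right) = -11 + L$)
$Y{\left(-160 \right)} - \frac{1}{261664 - 408748} = \left(-11 - 160\right) - \frac{1}{261664 - 408748} = -171 - \frac{1}{-147084} = -171 - - \frac{1}{147084} = -171 + \frac{1}{147084} = - \frac{25151363}{147084}$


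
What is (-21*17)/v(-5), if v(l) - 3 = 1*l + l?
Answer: 51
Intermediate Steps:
v(l) = 3 + 2*l (v(l) = 3 + (1*l + l) = 3 + (l + l) = 3 + 2*l)
(-21*17)/v(-5) = (-21*17)/(3 + 2*(-5)) = -357/(3 - 10) = -357/(-7) = -357*(-⅐) = 51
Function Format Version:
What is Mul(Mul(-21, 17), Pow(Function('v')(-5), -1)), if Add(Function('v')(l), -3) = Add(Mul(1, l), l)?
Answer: 51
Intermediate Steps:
Function('v')(l) = Add(3, Mul(2, l)) (Function('v')(l) = Add(3, Add(Mul(1, l), l)) = Add(3, Add(l, l)) = Add(3, Mul(2, l)))
Mul(Mul(-21, 17), Pow(Function('v')(-5), -1)) = Mul(Mul(-21, 17), Pow(Add(3, Mul(2, -5)), -1)) = Mul(-357, Pow(Add(3, -10), -1)) = Mul(-357, Pow(-7, -1)) = Mul(-357, Rational(-1, 7)) = 51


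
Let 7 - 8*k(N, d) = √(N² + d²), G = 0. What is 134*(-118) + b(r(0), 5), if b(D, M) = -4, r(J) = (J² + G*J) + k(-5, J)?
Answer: -15816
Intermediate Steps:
k(N, d) = 7/8 - √(N² + d²)/8
r(J) = 7/8 + J² - √(25 + J²)/8 (r(J) = (J² + 0*J) + (7/8 - √((-5)² + J²)/8) = (J² + 0) + (7/8 - √(25 + J²)/8) = J² + (7/8 - √(25 + J²)/8) = 7/8 + J² - √(25 + J²)/8)
134*(-118) + b(r(0), 5) = 134*(-118) - 4 = -15812 - 4 = -15816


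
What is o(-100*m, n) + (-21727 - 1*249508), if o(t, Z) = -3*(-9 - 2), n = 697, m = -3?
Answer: -271202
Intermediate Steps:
o(t, Z) = 33 (o(t, Z) = -3*(-11) = 33)
o(-100*m, n) + (-21727 - 1*249508) = 33 + (-21727 - 1*249508) = 33 + (-21727 - 249508) = 33 - 271235 = -271202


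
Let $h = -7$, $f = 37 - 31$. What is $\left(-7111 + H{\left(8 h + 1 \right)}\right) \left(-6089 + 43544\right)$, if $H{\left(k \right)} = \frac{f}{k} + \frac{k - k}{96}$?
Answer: $-266346591$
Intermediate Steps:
$f = 6$ ($f = 37 - 31 = 6$)
$H{\left(k \right)} = \frac{6}{k}$ ($H{\left(k \right)} = \frac{6}{k} + \frac{k - k}{96} = \frac{6}{k} + 0 \cdot \frac{1}{96} = \frac{6}{k} + 0 = \frac{6}{k}$)
$\left(-7111 + H{\left(8 h + 1 \right)}\right) \left(-6089 + 43544\right) = \left(-7111 + \frac{6}{8 \left(-7\right) + 1}\right) \left(-6089 + 43544\right) = \left(-7111 + \frac{6}{-56 + 1}\right) 37455 = \left(-7111 + \frac{6}{-55}\right) 37455 = \left(-7111 + 6 \left(- \frac{1}{55}\right)\right) 37455 = \left(-7111 - \frac{6}{55}\right) 37455 = \left(- \frac{391111}{55}\right) 37455 = -266346591$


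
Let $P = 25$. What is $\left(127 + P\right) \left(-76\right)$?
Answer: $-11552$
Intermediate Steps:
$\left(127 + P\right) \left(-76\right) = \left(127 + 25\right) \left(-76\right) = 152 \left(-76\right) = -11552$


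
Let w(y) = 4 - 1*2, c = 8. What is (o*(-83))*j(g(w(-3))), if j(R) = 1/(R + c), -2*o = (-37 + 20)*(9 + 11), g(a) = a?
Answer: -1411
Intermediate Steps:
w(y) = 2 (w(y) = 4 - 2 = 2)
o = 170 (o = -(-37 + 20)*(9 + 11)/2 = -(-17)*20/2 = -½*(-340) = 170)
j(R) = 1/(8 + R) (j(R) = 1/(R + 8) = 1/(8 + R))
(o*(-83))*j(g(w(-3))) = (170*(-83))/(8 + 2) = -14110/10 = -14110*⅒ = -1411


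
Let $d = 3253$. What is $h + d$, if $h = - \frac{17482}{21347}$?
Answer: $\frac{69424309}{21347} \approx 3252.2$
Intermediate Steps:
$h = - \frac{17482}{21347}$ ($h = \left(-17482\right) \frac{1}{21347} = - \frac{17482}{21347} \approx -0.81894$)
$h + d = - \frac{17482}{21347} + 3253 = \frac{69424309}{21347}$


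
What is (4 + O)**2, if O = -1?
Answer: 9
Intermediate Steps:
(4 + O)**2 = (4 - 1)**2 = 3**2 = 9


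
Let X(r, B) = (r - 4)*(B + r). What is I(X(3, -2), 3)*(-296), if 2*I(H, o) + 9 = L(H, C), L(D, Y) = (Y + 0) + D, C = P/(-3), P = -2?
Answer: 4144/3 ≈ 1381.3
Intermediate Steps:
X(r, B) = (-4 + r)*(B + r)
C = ⅔ (C = -2/(-3) = -2*(-⅓) = ⅔ ≈ 0.66667)
L(D, Y) = D + Y (L(D, Y) = Y + D = D + Y)
I(H, o) = -25/6 + H/2 (I(H, o) = -9/2 + (H + ⅔)/2 = -9/2 + (⅔ + H)/2 = -9/2 + (⅓ + H/2) = -25/6 + H/2)
I(X(3, -2), 3)*(-296) = (-25/6 + (3² - 4*(-2) - 4*3 - 2*3)/2)*(-296) = (-25/6 + (9 + 8 - 12 - 6)/2)*(-296) = (-25/6 + (½)*(-1))*(-296) = (-25/6 - ½)*(-296) = -14/3*(-296) = 4144/3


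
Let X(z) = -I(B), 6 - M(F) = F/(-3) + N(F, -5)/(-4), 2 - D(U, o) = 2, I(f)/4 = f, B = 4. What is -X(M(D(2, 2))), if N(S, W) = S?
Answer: 16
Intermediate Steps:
I(f) = 4*f
D(U, o) = 0 (D(U, o) = 2 - 1*2 = 2 - 2 = 0)
M(F) = 6 + 7*F/12 (M(F) = 6 - (F/(-3) + F/(-4)) = 6 - (F*(-⅓) + F*(-¼)) = 6 - (-F/3 - F/4) = 6 - (-7)*F/12 = 6 + 7*F/12)
X(z) = -16 (X(z) = -4*4 = -1*16 = -16)
-X(M(D(2, 2))) = -1*(-16) = 16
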